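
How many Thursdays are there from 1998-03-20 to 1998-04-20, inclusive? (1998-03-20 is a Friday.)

4

1998-03-20 is a Friday; the first Thursday on or after it is 1998-03-26 (6 days later).
From 1998-03-26 to 1998-04-20: 5 + 20 = 25 days (rest of March, April).
25 ÷ 7 = 3 full weeks with remainder 4, so 3 more Thursdays after the first → 4.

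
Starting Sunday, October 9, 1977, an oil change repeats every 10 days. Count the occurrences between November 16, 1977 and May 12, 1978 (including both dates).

18

Occurrences land 10·i days after October 9, 1977 for i = 0, 1, 2, …
November 16, 1977 is 38 days after the start; 38 ÷ 10 = 3 remainder 8; since the remainder is 8, round up to i = 4. First occurrence in the window: #5 on November 18, 1977 (4×10 = 40 days in).
May 12, 1978 is 215 days after the start; 215 ÷ 10 = 21 remainder 5. Last occurrence in the window: #22 on May 7, 1978.
Occurrences #5 through #22: 18 in total.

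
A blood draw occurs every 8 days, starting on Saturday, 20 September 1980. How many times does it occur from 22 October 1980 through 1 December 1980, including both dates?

6

Occurrences land 8·i days after 20 September 1980 for i = 0, 1, 2, …
22 October 1980 is 32 days after the start; 32 ÷ 8 = 4 remainder 0. First occurrence in the window: #5 on 22 October 1980 (4×8 = 32 days in).
1 December 1980 is 72 days after the start; 72 ÷ 8 = 9 remainder 0. Last occurrence in the window: #10 on 1 December 1980.
Occurrences #5 through #10: 6 in total.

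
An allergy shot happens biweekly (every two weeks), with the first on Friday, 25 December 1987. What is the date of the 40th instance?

23 June 1989

The 40th occurrence is 39 intervals after the first: 39 × 14 = 546 days after 25 December 1987.
December has 31 days — 6 days to the end of December leaves 540.
1988 has 366 days (174 left).
January has 31 days (143 left).
February has 28 days (115 left).
March has 31 days (84 left).
April has 30 days (54 left).
May has 31 days (23 left).
23 days into June → 23 June 1989.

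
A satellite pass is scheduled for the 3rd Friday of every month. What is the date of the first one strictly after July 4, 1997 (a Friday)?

July 1997 starts on a Tuesday; its first Friday is the 4th, so the 3rd Friday is the 18th — July 18, 1997.
July 18, 1997 is after July 4, 1997, so that is the next one.

July 18, 1997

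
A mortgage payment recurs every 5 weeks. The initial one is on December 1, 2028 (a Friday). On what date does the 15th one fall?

The 15th occurrence is 14 intervals after the first: 14 × 35 = 490 days after December 1, 2028.
December has 31 days — 30 days to the end of December leaves 460.
2029 has 365 days (95 left).
January has 31 days (64 left).
February has 28 days (36 left).
March has 31 days (5 left).
5 days into April → April 5, 2030.

April 5, 2030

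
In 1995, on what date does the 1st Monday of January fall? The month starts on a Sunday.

January 1995 begins on a Sunday, so the first Monday is January 2 (1 day later).

January 2, 1995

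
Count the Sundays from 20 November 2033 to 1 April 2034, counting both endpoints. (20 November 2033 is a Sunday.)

19

20 November 2033 is a Sunday; the first Sunday on or after it is 20 November 2033.
From 20 November 2033 to 1 April 2034: 10 + 31 + 31 + 28 + 31 + 1 = 132 days (rest of November, December, January, February, March, April).
132 ÷ 7 = 18 full weeks with remainder 6, so 18 more Sundays after the first → 19.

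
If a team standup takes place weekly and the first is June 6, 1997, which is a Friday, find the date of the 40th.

The 40th occurrence is 39 intervals after the first: 39 × 7 = 273 days after June 6, 1997.
June has 30 days — 24 days to the end of June leaves 249.
July has 31 days (218 left).
August has 31 days (187 left).
September has 30 days (157 left).
October has 31 days (126 left).
November has 30 days (96 left).
December has 31 days (65 left).
January has 31 days (34 left).
February has 28 days (6 left).
6 days into March → March 6, 1998.

March 6, 1998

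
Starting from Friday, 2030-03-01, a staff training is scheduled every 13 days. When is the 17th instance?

2030-09-25

The 17th occurrence is 16 intervals after the first: 16 × 13 = 208 days after 2030-03-01.
March has 31 days — 30 days to the end of March leaves 178.
April has 30 days (148 left).
May has 31 days (117 left).
June has 30 days (87 left).
July has 31 days (56 left).
August has 31 days (25 left).
25 days into September → 2030-09-25.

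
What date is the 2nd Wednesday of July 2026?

The first Wednesday of July 2026 is July 1.
The 2nd Wednesday is 1 weeks later: 1 + 7 = 8.

2026-07-08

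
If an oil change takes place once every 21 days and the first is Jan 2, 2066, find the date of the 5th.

The 5th occurrence is 4 intervals after the first: 4 × 21 = 84 days after Jan 2, 2066.
Jan has 31 days — 29 days to the end of Jan leaves 55.
Feb has 28 days (27 left).
27 days into Mar → Mar 27, 2066.

Mar 27, 2066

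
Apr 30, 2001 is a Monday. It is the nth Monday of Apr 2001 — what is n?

Day 30 falls in week ⌈30/7⌉ of the month.
Days 1–7 hold the 1st Monday, 8–14 the 2nd, 15–21 the 3rd, 22–28 the 4th, 29–31 the 5th.
30 is in the range for the 5th.

5th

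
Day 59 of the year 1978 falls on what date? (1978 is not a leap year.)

January has 31 days (59 − 31 = 28 remain).
28 into February → February 28.

28 February 1978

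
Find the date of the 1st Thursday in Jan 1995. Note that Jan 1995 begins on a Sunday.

Jan 5, 1995

Jan 1995 begins on a Sunday, so the first Thursday is Jan 5 (4 days later).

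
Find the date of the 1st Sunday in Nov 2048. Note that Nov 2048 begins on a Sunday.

Nov 1, 2048

Nov 2048 begins on a Sunday, so the first Sunday is Nov 1.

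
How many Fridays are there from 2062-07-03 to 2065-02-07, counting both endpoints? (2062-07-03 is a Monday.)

2062-07-03 is a Monday; the first Friday on or after it is 2062-07-07 (4 days later).
From 2062-07-07 to 2065-02-07: 177 + 365 + 366 + 38 = 946 days (rest of 2062, 2063, 2064, to 2065-02-07 in 2065).
946 ÷ 7 = 135 full weeks with remainder 1, so 135 more Fridays after the first → 136.

136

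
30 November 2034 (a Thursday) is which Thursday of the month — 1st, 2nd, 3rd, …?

5th

Day 30 falls in week ⌈30/7⌉ of the month.
Days 1–7 hold the 1st Thursday, 8–14 the 2nd, 15–21 the 3rd, 22–28 the 4th, 29–31 the 5th.
30 is in the range for the 5th.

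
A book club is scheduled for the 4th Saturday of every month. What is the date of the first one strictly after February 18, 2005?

February 2005 starts on a Tuesday; its first Saturday is the 5th, so the 4th Saturday is the 26th — February 26, 2005.
February 26, 2005 is after February 18, 2005, so that is the next one.

February 26, 2005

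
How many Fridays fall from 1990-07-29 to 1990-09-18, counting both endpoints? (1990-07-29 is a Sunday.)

7

1990-07-29 is a Sunday; the first Friday on or after it is 1990-08-03 (5 days later).
From 1990-08-03 to 1990-09-18: 28 + 18 = 46 days (rest of August, September).
46 ÷ 7 = 6 full weeks with remainder 4, so 6 more Fridays after the first → 7.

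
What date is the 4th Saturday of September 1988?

September 1988 begins on a Thursday, so the first Saturday is September 3 (2 days later).
The 4th Saturday is 3 weeks later: 3 + 21 = 24.

September 24, 1988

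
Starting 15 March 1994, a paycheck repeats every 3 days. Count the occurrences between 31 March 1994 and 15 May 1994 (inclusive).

Occurrences land 3·i days after 15 March 1994 for i = 0, 1, 2, …
31 March 1994 is 16 days after the start; 16 ÷ 3 = 5 remainder 1; since the remainder is 1, round up to i = 6. First occurrence in the window: #7 on 2 April 1994 (6×3 = 18 days in).
15 May 1994 is 61 days after the start; 61 ÷ 3 = 20 remainder 1. Last occurrence in the window: #21 on 14 May 1994.
Occurrences #7 through #21: 15 in total.

15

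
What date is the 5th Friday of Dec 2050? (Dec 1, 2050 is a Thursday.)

Dec 2050 begins on a Thursday, so the first Friday is Dec 2 (1 day later).
The 5th Friday is 4 weeks later: 2 + 28 = 30.

Dec 30, 2050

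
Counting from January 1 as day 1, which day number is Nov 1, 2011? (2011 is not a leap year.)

Days in months before Nov: 31 + 28 + 31 + 30 + 31 + 30 + 31 + 31 + 30 + 31 = 304.
Plus 1 day into Nov → day 305.

305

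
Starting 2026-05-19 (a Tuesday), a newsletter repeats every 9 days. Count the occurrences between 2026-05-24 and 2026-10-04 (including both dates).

15

Occurrences land 9·i days after 2026-05-19 for i = 0, 1, 2, …
2026-05-24 is 5 days after the start; 5 ÷ 9 = 0 remainder 5; since the remainder is 5, round up to i = 1. First occurrence in the window: #2 on 2026-05-28 (1×9 = 9 days in).
2026-10-04 is 138 days after the start; 138 ÷ 9 = 15 remainder 3. Last occurrence in the window: #16 on 2026-10-01.
Occurrences #2 through #16: 15 in total.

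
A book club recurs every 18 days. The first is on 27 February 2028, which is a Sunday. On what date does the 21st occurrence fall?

21 February 2029

The 21st occurrence is 20 intervals after the first: 20 × 18 = 360 days after 27 February 2028.
February has 29 days — 2 days to the end of February leaves 358.
March has 31 days (327 left).
April has 30 days (297 left).
May has 31 days (266 left).
June has 30 days (236 left).
July has 31 days (205 left).
August has 31 days (174 left).
September has 30 days (144 left).
October has 31 days (113 left).
November has 30 days (83 left).
December has 31 days (52 left).
January has 31 days (21 left).
21 days into February → 21 February 2029.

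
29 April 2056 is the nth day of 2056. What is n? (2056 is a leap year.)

120

Days in months before April: 31 + 29 + 31 = 91.
Plus 29 days into April → day 120.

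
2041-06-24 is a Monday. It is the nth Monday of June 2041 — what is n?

Day 24 falls in week ⌈24/7⌉ of the month.
Days 1–7 hold the 1st Monday, 8–14 the 2nd, 15–21 the 3rd, 22–28 the 4th, 29–31 the 5th.
24 is in the range for the 4th.

4th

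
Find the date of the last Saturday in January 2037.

2037-01-31

The first Saturday of January 2037 is January 3.
January 2037 has 31 days. Adding weeks: 3, 10, 17, 24, 31 — the last one ≤ 31 is the 31st.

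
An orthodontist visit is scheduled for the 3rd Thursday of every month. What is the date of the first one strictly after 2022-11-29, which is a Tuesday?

November 2022 starts on a Tuesday; its first Thursday is the 3rd, so the 3rd Thursday is the 17th — 2022-11-17.
That is not after 2022-11-29, so look at December 2022.
December 2022 starts on a Thursday; its first Thursday is the 1st, so the 3rd Thursday is the 15th — 2022-12-15.

2022-12-15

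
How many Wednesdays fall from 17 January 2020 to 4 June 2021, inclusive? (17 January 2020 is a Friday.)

17 January 2020 is a Friday; the first Wednesday on or after it is 22 January 2020 (5 days later).
From 22 January 2020 to 4 June 2021: 344 + 155 = 499 days (rest of 2020, to 4 June 2021 in 2021).
499 ÷ 7 = 71 full weeks with remainder 2, so 71 more Wednesdays after the first → 72.

72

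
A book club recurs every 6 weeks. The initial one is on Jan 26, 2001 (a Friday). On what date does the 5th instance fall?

The 5th occurrence is 4 intervals after the first: 4 × 42 = 168 days after Jan 26, 2001.
Jan has 31 days — 5 days to the end of Jan leaves 163.
Feb has 28 days (135 left).
Mar has 31 days (104 left).
Apr has 30 days (74 left).
May has 31 days (43 left).
Jun has 30 days (13 left).
13 days into Jul → Jul 13, 2001.

Jul 13, 2001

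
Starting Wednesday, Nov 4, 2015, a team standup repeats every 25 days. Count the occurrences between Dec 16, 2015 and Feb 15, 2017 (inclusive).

17

Occurrences land 25·i days after Nov 4, 2015 for i = 0, 1, 2, …
Dec 16, 2015 is 42 days after the start; 42 ÷ 25 = 1 remainder 17; since the remainder is 17, round up to i = 2. First occurrence in the window: #3 on Dec 24, 2015 (2×25 = 50 days in).
Feb 15, 2017 is 469 days after the start; 469 ÷ 25 = 18 remainder 19. Last occurrence in the window: #19 on Jan 27, 2017.
Occurrences #3 through #19: 17 in total.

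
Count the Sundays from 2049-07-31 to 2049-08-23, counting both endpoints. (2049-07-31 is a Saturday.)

4

2049-07-31 is a Saturday; the first Sunday on or after it is 2049-08-01 (1 day later).
From 2049-08-01 to 2049-08-23 is 23 − 1 = 22 days.
22 ÷ 7 = 3 full weeks with remainder 1, so 3 more Sundays after the first → 4.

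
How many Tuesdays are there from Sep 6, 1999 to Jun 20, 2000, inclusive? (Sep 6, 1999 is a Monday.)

42

Sep 6, 1999 is a Monday; the first Tuesday on or after it is Sep 7, 1999 (1 day later).
From Sep 7, 1999 to Jun 20, 2000: 23 + 31 + 30 + 31 + 31 + 29 + 31 + 30 + 31 + 20 = 287 days (rest of Sep, Oct, Nov, Dec, Jan, Feb, Mar, Apr, May, Jun).
287 ÷ 7 = 41 full weeks with remainder 0, so 41 more Tuesdays after the first → 42.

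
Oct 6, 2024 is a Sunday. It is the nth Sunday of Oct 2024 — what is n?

1st

Day 6 falls in week ⌈6/7⌉ of the month.
Days 1–7 hold the 1st Sunday, 8–14 the 2nd, 15–21 the 3rd, 22–28 the 4th, 29–31 the 5th.
6 is in the range for the 1st.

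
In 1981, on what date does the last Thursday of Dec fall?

Dec 31, 1981

Dec 1981 begins on a Tuesday, so the first Thursday is Dec 3 (2 days later).
Dec 1981 has 31 days. Adding weeks: 3, 10, 17, 24, 31 — the last one ≤ 31 is the 31st.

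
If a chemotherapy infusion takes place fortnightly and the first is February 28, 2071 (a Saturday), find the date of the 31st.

The 31st occurrence is 30 intervals after the first: 30 × 14 = 420 days after February 28, 2071.
February has 28 days — 0 days to the end of February leaves 420.
From end of February to end of 2071 is 306 days (114 left).
January has 31 days (83 left).
February has 29 days (54 left).
March has 31 days (23 left).
23 days into April → April 23, 2072.

April 23, 2072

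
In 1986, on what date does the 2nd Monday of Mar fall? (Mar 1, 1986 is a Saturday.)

Mar 10, 1986

Mar 1986 begins on a Saturday, so the first Monday is Mar 3 (2 days later).
The 2nd Monday is 1 weeks later: 3 + 7 = 10.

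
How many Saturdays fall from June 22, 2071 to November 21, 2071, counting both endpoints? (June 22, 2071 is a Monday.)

22

June 22, 2071 is a Monday; the first Saturday on or after it is June 27, 2071 (5 days later).
From June 27, 2071 to November 21, 2071: 3 + 31 + 31 + 30 + 31 + 21 = 147 days (rest of June, July, August, September, October, November).
147 ÷ 7 = 21 full weeks with remainder 0, so 21 more Saturdays after the first → 22.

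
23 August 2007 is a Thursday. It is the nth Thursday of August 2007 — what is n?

4th

Day 23 falls in week ⌈23/7⌉ of the month.
Days 1–7 hold the 1st Thursday, 8–14 the 2nd, 15–21 the 3rd, 22–28 the 4th, 29–31 the 5th.
23 is in the range for the 4th.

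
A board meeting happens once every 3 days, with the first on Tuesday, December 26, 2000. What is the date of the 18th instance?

The 18th occurrence is 17 intervals after the first: 17 × 3 = 51 days after December 26, 2000.
December has 31 days — 5 days to the end of December leaves 46.
January has 31 days (15 left).
15 days into February → February 15, 2001.

February 15, 2001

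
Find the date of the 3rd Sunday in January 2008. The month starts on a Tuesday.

January 2008 begins on a Tuesday, so the first Sunday is January 6 (5 days later).
The 3rd Sunday is 2 weeks later: 6 + 14 = 20.

20 January 2008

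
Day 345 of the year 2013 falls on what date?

January has 31 days (345 − 31 = 314 remain).
February has 28 days (314 − 28 = 286 remain).
March has 31 days (286 − 31 = 255 remain).
April has 30 days (255 − 30 = 225 remain).
May has 31 days (225 − 31 = 194 remain).
June has 30 days (194 − 30 = 164 remain).
July has 31 days (164 − 31 = 133 remain).
August has 31 days (133 − 31 = 102 remain).
September has 30 days (102 − 30 = 72 remain).
October has 31 days (72 − 31 = 41 remain).
November has 30 days (41 − 30 = 11 remain).
11 into December → December 11.

11 December 2013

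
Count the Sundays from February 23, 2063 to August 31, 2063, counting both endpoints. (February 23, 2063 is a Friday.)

February 23, 2063 is a Friday; the first Sunday on or after it is February 25, 2063 (2 days later).
From February 25, 2063 to August 31, 2063: 3 + 31 + 30 + 31 + 30 + 31 + 31 = 187 days (rest of February, March, April, May, June, July, August).
187 ÷ 7 = 26 full weeks with remainder 5, so 26 more Sundays after the first → 27.

27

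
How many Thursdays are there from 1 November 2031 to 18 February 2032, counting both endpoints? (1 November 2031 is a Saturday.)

15

1 November 2031 is a Saturday; the first Thursday on or after it is 6 November 2031 (5 days later).
From 6 November 2031 to 18 February 2032: 24 + 31 + 31 + 18 = 104 days (rest of November, December, January, February).
104 ÷ 7 = 14 full weeks with remainder 6, so 14 more Thursdays after the first → 15.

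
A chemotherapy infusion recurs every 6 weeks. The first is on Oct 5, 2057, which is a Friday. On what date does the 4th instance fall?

Feb 8, 2058

The 4th occurrence is 3 intervals after the first: 3 × 42 = 126 days after Oct 5, 2057.
Oct has 31 days — 26 days to the end of Oct leaves 100.
Nov has 30 days (70 left).
Dec has 31 days (39 left).
Jan has 31 days (8 left).
8 days into Feb → Feb 8, 2058.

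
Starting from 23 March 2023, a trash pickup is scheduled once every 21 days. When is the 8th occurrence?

The 8th occurrence is 7 intervals after the first: 7 × 21 = 147 days after 23 March 2023.
March has 31 days — 8 days to the end of March leaves 139.
April has 30 days (109 left).
May has 31 days (78 left).
June has 30 days (48 left).
July has 31 days (17 left).
17 days into August → 17 August 2023.

17 August 2023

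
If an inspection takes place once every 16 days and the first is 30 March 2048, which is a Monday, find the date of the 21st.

The 21st occurrence is 20 intervals after the first: 20 × 16 = 320 days after 30 March 2048.
March has 31 days — 1 day to the end of March leaves 319.
April has 30 days (289 left).
May has 31 days (258 left).
June has 30 days (228 left).
July has 31 days (197 left).
August has 31 days (166 left).
September has 30 days (136 left).
October has 31 days (105 left).
November has 30 days (75 left).
December has 31 days (44 left).
January has 31 days (13 left).
13 days into February → 13 February 2049.

13 February 2049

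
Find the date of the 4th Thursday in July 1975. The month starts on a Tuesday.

July 1975 begins on a Tuesday, so the first Thursday is July 3 (2 days later).
The 4th Thursday is 3 weeks later: 3 + 21 = 24.

July 24, 1975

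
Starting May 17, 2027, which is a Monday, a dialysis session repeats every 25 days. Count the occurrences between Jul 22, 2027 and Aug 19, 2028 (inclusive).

Occurrences land 25·i days after May 17, 2027 for i = 0, 1, 2, …
Jul 22, 2027 is 66 days after the start; 66 ÷ 25 = 2 remainder 16; since the remainder is 16, round up to i = 3. First occurrence in the window: #4 on Jul 31, 2027 (3×25 = 75 days in).
Aug 19, 2028 is 460 days after the start; 460 ÷ 25 = 18 remainder 10. Last occurrence in the window: #19 on Aug 9, 2028.
Occurrences #4 through #19: 16 in total.

16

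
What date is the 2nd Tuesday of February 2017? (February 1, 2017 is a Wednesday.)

February 14, 2017

February 2017 begins on a Wednesday, so the first Tuesday is February 7 (6 days later).
The 2nd Tuesday is 1 weeks later: 7 + 7 = 14.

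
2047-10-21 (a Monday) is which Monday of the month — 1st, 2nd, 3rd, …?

3rd

Day 21 falls in week ⌈21/7⌉ of the month.
Days 1–7 hold the 1st Monday, 8–14 the 2nd, 15–21 the 3rd, 22–28 the 4th, 29–31 the 5th.
21 is in the range for the 3rd.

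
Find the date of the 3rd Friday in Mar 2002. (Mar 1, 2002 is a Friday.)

Mar 2002 begins on a Friday, so the first Friday is Mar 1.
The 3rd Friday is 2 weeks later: 1 + 14 = 15.

Mar 15, 2002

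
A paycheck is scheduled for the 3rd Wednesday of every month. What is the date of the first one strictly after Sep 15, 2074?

Sep 2074 starts on a Saturday; its first Wednesday is the 5th, so the 3rd Wednesday is the 19th — Sep 19, 2074.
Sep 19, 2074 is after Sep 15, 2074, so that is the next one.

Sep 19, 2074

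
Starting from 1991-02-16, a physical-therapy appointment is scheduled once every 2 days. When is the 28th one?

1991-04-11

The 28th occurrence is 27 intervals after the first: 27 × 2 = 54 days after 1991-02-16.
February has 28 days — 12 days to the end of February leaves 42.
March has 31 days (11 left).
11 days into April → 1991-04-11.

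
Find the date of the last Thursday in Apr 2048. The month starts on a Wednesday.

Apr 30, 2048

Apr 2048 begins on a Wednesday, so the first Thursday is Apr 2 (1 day later).
Apr 2048 has 30 days. Adding weeks: 2, 9, 16, 23, 30 — the last one ≤ 30 is the 30th.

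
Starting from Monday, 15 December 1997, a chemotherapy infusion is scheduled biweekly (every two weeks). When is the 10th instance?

The 10th occurrence is 9 intervals after the first: 9 × 14 = 126 days after 15 December 1997.
December has 31 days — 16 days to the end of December leaves 110.
January has 31 days (79 left).
February has 28 days (51 left).
March has 31 days (20 left).
20 days into April → 20 April 1998.

20 April 1998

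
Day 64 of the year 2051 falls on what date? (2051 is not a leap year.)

Jan has 31 days (64 − 31 = 33 remain).
Feb has 28 days (33 − 28 = 5 remain).
5 into Mar → Mar 5.

Mar 5, 2051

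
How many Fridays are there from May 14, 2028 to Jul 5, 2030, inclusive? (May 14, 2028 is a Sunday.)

112

May 14, 2028 is a Sunday; the first Friday on or after it is May 19, 2028 (5 days later).
From May 19, 2028 to Jul 5, 2030: 226 + 365 + 186 = 777 days (rest of 2028, 2029, to Jul 5, 2030 in 2030).
777 ÷ 7 = 111 full weeks with remainder 0, so 111 more Fridays after the first → 112.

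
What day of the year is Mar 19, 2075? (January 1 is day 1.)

78

Days in months before Mar: 31 + 28 = 59.
Plus 19 days into Mar → day 78.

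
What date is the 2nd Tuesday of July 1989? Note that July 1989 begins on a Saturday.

July 11, 1989

July 1989 begins on a Saturday, so the first Tuesday is July 4 (3 days later).
The 2nd Tuesday is 1 weeks later: 4 + 7 = 11.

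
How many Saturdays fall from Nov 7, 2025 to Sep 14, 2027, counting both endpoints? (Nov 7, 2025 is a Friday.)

Nov 7, 2025 is a Friday; the first Saturday on or after it is Nov 8, 2025 (1 day later).
From Nov 8, 2025 to Sep 14, 2027: 53 + 365 + 257 = 675 days (rest of 2025, 2026, to Sep 14, 2027 in 2027).
675 ÷ 7 = 96 full weeks with remainder 3, so 96 more Saturdays after the first → 97.

97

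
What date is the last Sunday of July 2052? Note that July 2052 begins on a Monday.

July 2052 begins on a Monday, so the first Sunday is July 7 (6 days later).
July 2052 has 31 days. Adding weeks: 7, 14, 21, 28 — the last one ≤ 31 is the 28th.

28 July 2052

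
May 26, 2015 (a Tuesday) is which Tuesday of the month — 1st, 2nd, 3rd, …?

Day 26 falls in week ⌈26/7⌉ of the month.
Days 1–7 hold the 1st Tuesday, 8–14 the 2nd, 15–21 the 3rd, 22–28 the 4th, 29–31 the 5th.
26 is in the range for the 4th.

4th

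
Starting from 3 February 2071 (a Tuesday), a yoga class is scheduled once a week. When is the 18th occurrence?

2 June 2071

The 18th occurrence is 17 intervals after the first: 17 × 7 = 119 days after 3 February 2071.
February has 28 days — 25 days to the end of February leaves 94.
March has 31 days (63 left).
April has 30 days (33 left).
May has 31 days (2 left).
2 days into June → 2 June 2071.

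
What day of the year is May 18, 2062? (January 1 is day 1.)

138

Days in months before May: 31 + 28 + 31 + 30 = 120.
Plus 18 days into May → day 138.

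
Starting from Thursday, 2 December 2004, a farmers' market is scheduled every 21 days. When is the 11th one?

The 11th occurrence is 10 intervals after the first: 10 × 21 = 210 days after 2 December 2004.
December has 31 days — 29 days to the end of December leaves 181.
January has 31 days (150 left).
February has 28 days (122 left).
March has 31 days (91 left).
April has 30 days (61 left).
May has 31 days (30 left).
30 days into June → 30 June 2005.

30 June 2005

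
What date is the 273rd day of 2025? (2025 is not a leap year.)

January has 31 days (273 − 31 = 242 remain).
February has 28 days (242 − 28 = 214 remain).
March has 31 days (214 − 31 = 183 remain).
April has 30 days (183 − 30 = 153 remain).
May has 31 days (153 − 31 = 122 remain).
June has 30 days (122 − 30 = 92 remain).
July has 31 days (92 − 31 = 61 remain).
August has 31 days (61 − 31 = 30 remain).
30 into September → September 30.

September 30, 2025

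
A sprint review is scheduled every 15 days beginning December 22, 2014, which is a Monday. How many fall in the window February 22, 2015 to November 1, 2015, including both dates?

Occurrences land 15·i days after December 22, 2014 for i = 0, 1, 2, …
February 22, 2015 is 62 days after the start; 62 ÷ 15 = 4 remainder 2; since the remainder is 2, round up to i = 5. First occurrence in the window: #6 on March 7, 2015 (5×15 = 75 days in).
November 1, 2015 is 314 days after the start; 314 ÷ 15 = 20 remainder 14. Last occurrence in the window: #21 on October 18, 2015.
Occurrences #6 through #21: 16 in total.

16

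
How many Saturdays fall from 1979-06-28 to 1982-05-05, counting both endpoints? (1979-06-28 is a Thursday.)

149

1979-06-28 is a Thursday; the first Saturday on or after it is 1979-06-30 (2 days later).
From 1979-06-30 to 1982-05-05: 184 + 366 + 365 + 125 = 1040 days (rest of 1979, 1980, 1981, to 1982-05-05 in 1982).
1040 ÷ 7 = 148 full weeks with remainder 4, so 148 more Saturdays after the first → 149.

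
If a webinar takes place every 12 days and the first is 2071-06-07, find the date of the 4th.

2071-07-13

The 4th occurrence is 3 intervals after the first: 3 × 12 = 36 days after 2071-06-07.
June has 30 days — 23 days to the end of June leaves 13.
13 days into July → 2071-07-13.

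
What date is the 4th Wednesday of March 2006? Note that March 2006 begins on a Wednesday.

March 22, 2006

March 2006 begins on a Wednesday, so the first Wednesday is March 1.
The 4th Wednesday is 3 weeks later: 1 + 21 = 22.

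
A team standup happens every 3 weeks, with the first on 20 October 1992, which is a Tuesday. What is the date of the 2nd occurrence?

The 2nd occurrence is 1 interval after the first: 1 × 21 = 21 days after 20 October 1992.
October has 31 days — 11 days to the end of October leaves 10.
10 days into November → 10 November 1992.

10 November 1992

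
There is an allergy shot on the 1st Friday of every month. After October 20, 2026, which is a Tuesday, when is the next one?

November 6, 2026

October 2026 starts on a Thursday, so its 1st Friday is October 2, 2026 (1 day in).
That is not after October 20, 2026, so look at November 2026.
November 2026 starts on a Sunday, so its 1st Friday is November 6, 2026 (5 days in).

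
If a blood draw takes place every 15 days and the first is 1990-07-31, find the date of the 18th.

The 18th occurrence is 17 intervals after the first: 17 × 15 = 255 days after 1990-07-31.
July has 31 days — 0 days to the end of July leaves 255.
August has 31 days (224 left).
September has 30 days (194 left).
October has 31 days (163 left).
November has 30 days (133 left).
December has 31 days (102 left).
January has 31 days (71 left).
February has 28 days (43 left).
March has 31 days (12 left).
12 days into April → 1991-04-12.

1991-04-12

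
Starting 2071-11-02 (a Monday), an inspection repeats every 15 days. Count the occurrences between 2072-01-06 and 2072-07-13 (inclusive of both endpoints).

Occurrences land 15·i days after 2071-11-02 for i = 0, 1, 2, …
2072-01-06 is 65 days after the start; 65 ÷ 15 = 4 remainder 5; since the remainder is 5, round up to i = 5. First occurrence in the window: #6 on 2072-01-16 (5×15 = 75 days in).
2072-07-13 is 254 days after the start; 254 ÷ 15 = 16 remainder 14. Last occurrence in the window: #17 on 2072-06-29.
Occurrences #6 through #17: 12 in total.

12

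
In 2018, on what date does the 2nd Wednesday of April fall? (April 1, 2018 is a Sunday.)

April 2018 begins on a Sunday, so the first Wednesday is April 4 (3 days later).
The 2nd Wednesday is 1 weeks later: 4 + 7 = 11.

April 11, 2018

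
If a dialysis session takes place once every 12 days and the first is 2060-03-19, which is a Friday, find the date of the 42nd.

2061-07-24

The 42nd occurrence is 41 intervals after the first: 41 × 12 = 492 days after 2060-03-19.
March has 31 days — 12 days to the end of March leaves 480.
From end of March to end of 2060 is 275 days (205 left).
January has 31 days (174 left).
February has 28 days (146 left).
March has 31 days (115 left).
April has 30 days (85 left).
May has 31 days (54 left).
June has 30 days (24 left).
24 days into July → 2061-07-24.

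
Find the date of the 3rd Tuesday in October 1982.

October 1982 begins on a Friday, so the first Tuesday is October 5 (4 days later).
The 3rd Tuesday is 2 weeks later: 5 + 14 = 19.

19 October 1982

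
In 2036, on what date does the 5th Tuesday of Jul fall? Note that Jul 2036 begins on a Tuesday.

Jul 29, 2036

Jul 2036 begins on a Tuesday, so the first Tuesday is Jul 1.
The 5th Tuesday is 4 weeks later: 1 + 28 = 29.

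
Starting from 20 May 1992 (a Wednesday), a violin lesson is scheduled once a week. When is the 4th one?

The 4th occurrence is 3 intervals after the first: 3 × 7 = 21 days after 20 May 1992.
May has 31 days — 11 days to the end of May leaves 10.
10 days into June → 10 June 1992.

10 June 1992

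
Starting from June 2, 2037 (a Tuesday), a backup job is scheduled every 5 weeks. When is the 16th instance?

November 9, 2038

The 16th occurrence is 15 intervals after the first: 15 × 35 = 525 days after June 2, 2037.
June has 30 days — 28 days to the end of June leaves 497.
From end of June to end of 2037 is 184 days (313 left).
January has 31 days (282 left).
February has 28 days (254 left).
March has 31 days (223 left).
April has 30 days (193 left).
May has 31 days (162 left).
June has 30 days (132 left).
July has 31 days (101 left).
August has 31 days (70 left).
September has 30 days (40 left).
October has 31 days (9 left).
9 days into November → November 9, 2038.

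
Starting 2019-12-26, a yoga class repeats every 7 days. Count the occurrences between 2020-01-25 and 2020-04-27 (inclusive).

13

Occurrences land 7·i days after 2019-12-26 for i = 0, 1, 2, …
2020-01-25 is 30 days after the start; 30 ÷ 7 = 4 remainder 2; since the remainder is 2, round up to i = 5. First occurrence in the window: #6 on 2020-01-30 (5×7 = 35 days in).
2020-04-27 is 123 days after the start; 123 ÷ 7 = 17 remainder 4. Last occurrence in the window: #18 on 2020-04-23.
Occurrences #6 through #18: 13 in total.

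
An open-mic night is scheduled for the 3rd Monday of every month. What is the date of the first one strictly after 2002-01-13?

2002-01-21

January 2002 starts on a Tuesday; its first Monday is the 7th, so the 3rd Monday is the 21st — 2002-01-21.
2002-01-21 is after 2002-01-13, so that is the next one.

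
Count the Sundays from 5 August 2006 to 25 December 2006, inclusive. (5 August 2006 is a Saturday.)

21

5 August 2006 is a Saturday; the first Sunday on or after it is 6 August 2006 (1 day later).
From 6 August 2006 to 25 December 2006: 25 + 30 + 31 + 30 + 25 = 141 days (rest of August, September, October, November, December).
141 ÷ 7 = 20 full weeks with remainder 1, so 20 more Sundays after the first → 21.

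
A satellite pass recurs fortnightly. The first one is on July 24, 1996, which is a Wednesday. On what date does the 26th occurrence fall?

The 26th occurrence is 25 intervals after the first: 25 × 14 = 350 days after July 24, 1996.
July has 31 days — 7 days to the end of July leaves 343.
August has 31 days (312 left).
September has 30 days (282 left).
October has 31 days (251 left).
November has 30 days (221 left).
December has 31 days (190 left).
January has 31 days (159 left).
February has 28 days (131 left).
March has 31 days (100 left).
April has 30 days (70 left).
May has 31 days (39 left).
June has 30 days (9 left).
9 days into July → July 9, 1997.

July 9, 1997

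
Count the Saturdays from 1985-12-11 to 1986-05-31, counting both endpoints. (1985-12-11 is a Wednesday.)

25

1985-12-11 is a Wednesday; the first Saturday on or after it is 1985-12-14 (3 days later).
From 1985-12-14 to 1986-05-31: 17 + 31 + 28 + 31 + 30 + 31 = 168 days (rest of December, January, February, March, April, May).
168 ÷ 7 = 24 full weeks with remainder 0, so 24 more Saturdays after the first → 25.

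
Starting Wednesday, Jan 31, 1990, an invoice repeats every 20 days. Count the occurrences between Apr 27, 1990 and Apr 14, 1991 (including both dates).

Occurrences land 20·i days after Jan 31, 1990 for i = 0, 1, 2, …
Apr 27, 1990 is 86 days after the start; 86 ÷ 20 = 4 remainder 6; since the remainder is 6, round up to i = 5. First occurrence in the window: #6 on May 11, 1990 (5×20 = 100 days in).
Apr 14, 1991 is 438 days after the start; 438 ÷ 20 = 21 remainder 18. Last occurrence in the window: #22 on Mar 27, 1991.
Occurrences #6 through #22: 17 in total.

17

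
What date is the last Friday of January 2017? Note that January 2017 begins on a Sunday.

January 2017 begins on a Sunday, so the first Friday is January 6 (5 days later).
January 2017 has 31 days. Adding weeks: 6, 13, 20, 27 — the last one ≤ 31 is the 27th.

January 27, 2017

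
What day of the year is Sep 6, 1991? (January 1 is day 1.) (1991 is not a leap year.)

Days in months before Sep: 31 + 28 + 31 + 30 + 31 + 30 + 31 + 31 = 243.
Plus 6 days into Sep → day 249.

249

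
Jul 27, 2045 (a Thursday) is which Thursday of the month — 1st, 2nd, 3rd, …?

Day 27 falls in week ⌈27/7⌉ of the month.
Days 1–7 hold the 1st Thursday, 8–14 the 2nd, 15–21 the 3rd, 22–28 the 4th, 29–31 the 5th.
27 is in the range for the 4th.

4th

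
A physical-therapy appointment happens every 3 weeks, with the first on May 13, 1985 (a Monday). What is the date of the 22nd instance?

Jul 28, 1986

The 22nd occurrence is 21 intervals after the first: 21 × 21 = 441 days after May 13, 1985.
May has 31 days — 18 days to the end of May leaves 423.
From end of May to end of 1985 is 214 days (209 left).
Jan has 31 days (178 left).
Feb has 28 days (150 left).
Mar has 31 days (119 left).
Apr has 30 days (89 left).
May has 31 days (58 left).
Jun has 30 days (28 left).
28 days into Jul → Jul 28, 1986.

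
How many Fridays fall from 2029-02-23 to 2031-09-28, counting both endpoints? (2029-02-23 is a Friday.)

2029-02-23 is a Friday; the first Friday on or after it is 2029-02-23.
From 2029-02-23 to 2031-09-28: 311 + 365 + 271 = 947 days (rest of 2029, 2030, to 2031-09-28 in 2031).
947 ÷ 7 = 135 full weeks with remainder 2, so 135 more Fridays after the first → 136.

136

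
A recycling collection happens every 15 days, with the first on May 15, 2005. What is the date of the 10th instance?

Sep 27, 2005

The 10th occurrence is 9 intervals after the first: 9 × 15 = 135 days after May 15, 2005.
May has 31 days — 16 days to the end of May leaves 119.
Jun has 30 days (89 left).
Jul has 31 days (58 left).
Aug has 31 days (27 left).
27 days into Sep → Sep 27, 2005.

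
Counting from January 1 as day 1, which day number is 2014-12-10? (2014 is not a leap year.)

344

Days in months before December: 31 + 28 + 31 + 30 + 31 + 30 + 31 + 31 + 30 + 31 + 30 = 334.
Plus 10 days into December → day 344.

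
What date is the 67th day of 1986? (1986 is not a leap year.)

March 8, 1986

January has 31 days (67 − 31 = 36 remain).
February has 28 days (36 − 28 = 8 remain).
8 into March → March 8.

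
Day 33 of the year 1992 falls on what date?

January has 31 days (33 − 31 = 2 remain).
2 into February → February 2.

1992-02-02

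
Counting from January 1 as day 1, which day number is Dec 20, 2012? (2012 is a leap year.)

355

Days in months before Dec: 31 + 29 + 31 + 30 + 31 + 30 + 31 + 31 + 30 + 31 + 30 = 335.
Plus 20 days into Dec → day 355.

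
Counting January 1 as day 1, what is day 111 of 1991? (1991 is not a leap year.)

January has 31 days (111 − 31 = 80 remain).
February has 28 days (80 − 28 = 52 remain).
March has 31 days (52 − 31 = 21 remain).
21 into April → April 21.

April 21, 1991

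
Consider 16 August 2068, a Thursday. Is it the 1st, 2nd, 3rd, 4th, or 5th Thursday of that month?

Day 16 falls in week ⌈16/7⌉ of the month.
Days 1–7 hold the 1st Thursday, 8–14 the 2nd, 15–21 the 3rd, 22–28 the 4th, 29–31 the 5th.
16 is in the range for the 3rd.

3rd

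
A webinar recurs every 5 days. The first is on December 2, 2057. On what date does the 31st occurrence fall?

The 31st occurrence is 30 intervals after the first: 30 × 5 = 150 days after December 2, 2057.
December has 31 days — 29 days to the end of December leaves 121.
January has 31 days (90 left).
February has 28 days (62 left).
March has 31 days (31 left).
April has 30 days (1 left).
1 day into May → May 1, 2058.

May 1, 2058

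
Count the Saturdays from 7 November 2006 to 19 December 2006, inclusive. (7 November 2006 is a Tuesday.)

7 November 2006 is a Tuesday; the first Saturday on or after it is 11 November 2006 (4 days later).
From 11 November 2006 to 19 December 2006: 19 + 19 = 38 days (rest of November, December).
38 ÷ 7 = 5 full weeks with remainder 3, so 5 more Saturdays after the first → 6.

6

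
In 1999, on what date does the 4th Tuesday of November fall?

November 1999 begins on a Monday, so the first Tuesday is November 2 (1 day later).
The 4th Tuesday is 3 weeks later: 2 + 21 = 23.

1999-11-23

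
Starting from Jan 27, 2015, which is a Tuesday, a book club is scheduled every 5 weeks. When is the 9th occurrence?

Nov 3, 2015

The 9th occurrence is 8 intervals after the first: 8 × 35 = 280 days after Jan 27, 2015.
Jan has 31 days — 4 days to the end of Jan leaves 276.
Feb has 28 days (248 left).
Mar has 31 days (217 left).
Apr has 30 days (187 left).
May has 31 days (156 left).
Jun has 30 days (126 left).
Jul has 31 days (95 left).
Aug has 31 days (64 left).
Sep has 30 days (34 left).
Oct has 31 days (3 left).
3 days into Nov → Nov 3, 2015.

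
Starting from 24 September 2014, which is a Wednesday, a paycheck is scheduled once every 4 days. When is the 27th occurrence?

The 27th occurrence is 26 intervals after the first: 26 × 4 = 104 days after 24 September 2014.
September has 30 days — 6 days to the end of September leaves 98.
October has 31 days (67 left).
November has 30 days (37 left).
December has 31 days (6 left).
6 days into January → 6 January 2015.

6 January 2015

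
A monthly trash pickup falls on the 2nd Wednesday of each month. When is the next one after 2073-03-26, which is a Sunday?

March 2073 starts on a Wednesday; its first Wednesday is the 1st, so the 2nd Wednesday is the 8th — 2073-03-08.
That is not after 2073-03-26, so look at April 2073.
April 2073 starts on a Saturday; its first Wednesday is the 5th, so the 2nd Wednesday is the 12th — 2073-04-12.

2073-04-12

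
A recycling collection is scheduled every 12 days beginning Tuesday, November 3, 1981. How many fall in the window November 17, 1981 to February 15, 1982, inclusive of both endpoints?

7

Occurrences land 12·i days after November 3, 1981 for i = 0, 1, 2, …
November 17, 1981 is 14 days after the start; 14 ÷ 12 = 1 remainder 2; since the remainder is 2, round up to i = 2. First occurrence in the window: #3 on November 27, 1981 (2×12 = 24 days in).
February 15, 1982 is 104 days after the start; 104 ÷ 12 = 8 remainder 8. Last occurrence in the window: #9 on February 7, 1982.
Occurrences #3 through #9: 7 in total.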